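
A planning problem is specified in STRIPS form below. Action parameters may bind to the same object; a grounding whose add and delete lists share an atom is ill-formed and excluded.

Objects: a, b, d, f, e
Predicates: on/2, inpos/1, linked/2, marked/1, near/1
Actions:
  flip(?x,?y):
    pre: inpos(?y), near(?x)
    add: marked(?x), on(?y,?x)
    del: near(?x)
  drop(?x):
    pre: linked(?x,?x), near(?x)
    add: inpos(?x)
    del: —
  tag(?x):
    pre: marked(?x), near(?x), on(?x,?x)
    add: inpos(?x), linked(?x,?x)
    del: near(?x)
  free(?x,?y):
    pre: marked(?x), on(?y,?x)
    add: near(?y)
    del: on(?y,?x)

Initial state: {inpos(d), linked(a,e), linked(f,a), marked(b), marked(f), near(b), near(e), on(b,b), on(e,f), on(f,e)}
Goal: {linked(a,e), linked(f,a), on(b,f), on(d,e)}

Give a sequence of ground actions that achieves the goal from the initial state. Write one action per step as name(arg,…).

flip(e,d); tag(b); free(e,f); flip(f,b)

1. flip(e,d)  →  {inpos(d), linked(a,e), linked(f,a), marked(b), marked(e), marked(f), near(b), on(b,b), on(d,e), on(e,f), on(f,e)}
2. tag(b)  →  {inpos(b), inpos(d), linked(a,e), linked(b,b), linked(f,a), marked(b), marked(e), marked(f), on(b,b), on(d,e), on(e,f), on(f,e)}
3. free(e,f)  →  {inpos(b), inpos(d), linked(a,e), linked(b,b), linked(f,a), marked(b), marked(e), marked(f), near(f), on(b,b), on(d,e), on(e,f)}
4. flip(f,b)  →  {inpos(b), inpos(d), linked(a,e), linked(b,b), linked(f,a), marked(b), marked(e), marked(f), on(b,b), on(b,f), on(d,e), on(e,f)}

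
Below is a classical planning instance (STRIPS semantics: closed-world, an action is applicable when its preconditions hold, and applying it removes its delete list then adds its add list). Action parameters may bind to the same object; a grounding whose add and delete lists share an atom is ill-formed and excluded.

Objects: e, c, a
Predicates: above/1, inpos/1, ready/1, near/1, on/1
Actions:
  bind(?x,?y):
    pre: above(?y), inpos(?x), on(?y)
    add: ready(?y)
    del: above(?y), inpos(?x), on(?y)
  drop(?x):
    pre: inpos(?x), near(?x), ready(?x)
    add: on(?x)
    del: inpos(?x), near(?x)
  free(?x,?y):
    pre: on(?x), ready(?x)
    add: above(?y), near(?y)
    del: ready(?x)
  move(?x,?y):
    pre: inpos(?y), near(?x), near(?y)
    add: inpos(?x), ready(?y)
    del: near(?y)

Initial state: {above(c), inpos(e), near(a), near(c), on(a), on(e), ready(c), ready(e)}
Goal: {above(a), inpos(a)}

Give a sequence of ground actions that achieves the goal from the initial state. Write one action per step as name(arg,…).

free(e,e); move(a,e); free(e,a)

1. free(e,e)  →  {above(c), above(e), inpos(e), near(a), near(c), near(e), on(a), on(e), ready(c)}
2. move(a,e)  →  {above(c), above(e), inpos(a), inpos(e), near(a), near(c), on(a), on(e), ready(c), ready(e)}
3. free(e,a)  →  {above(a), above(c), above(e), inpos(a), inpos(e), near(a), near(c), on(a), on(e), ready(c)}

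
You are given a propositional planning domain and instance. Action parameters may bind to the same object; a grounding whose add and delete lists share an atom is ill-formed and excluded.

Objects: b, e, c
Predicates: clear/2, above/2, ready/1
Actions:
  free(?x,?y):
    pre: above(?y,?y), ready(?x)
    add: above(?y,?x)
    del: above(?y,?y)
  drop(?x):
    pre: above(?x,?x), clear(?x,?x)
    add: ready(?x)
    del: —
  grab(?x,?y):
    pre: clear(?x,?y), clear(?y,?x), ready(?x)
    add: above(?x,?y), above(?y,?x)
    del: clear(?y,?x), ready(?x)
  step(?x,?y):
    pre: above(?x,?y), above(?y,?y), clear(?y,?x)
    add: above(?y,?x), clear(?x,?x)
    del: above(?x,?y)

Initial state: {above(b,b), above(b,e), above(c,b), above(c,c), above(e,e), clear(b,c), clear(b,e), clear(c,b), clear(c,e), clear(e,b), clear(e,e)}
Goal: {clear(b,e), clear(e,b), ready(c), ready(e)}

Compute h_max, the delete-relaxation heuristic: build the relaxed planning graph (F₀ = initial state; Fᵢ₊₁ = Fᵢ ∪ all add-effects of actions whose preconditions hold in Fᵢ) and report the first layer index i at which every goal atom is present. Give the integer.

2

F0 = init (11 atoms)
F1 = F0 ∪ {above(b,c), above(e,b), clear(b,b), clear(c,c), ready(e)}  (16 atoms)
F2 = F1 ∪ {above(c,e), ready(b), ready(c)}  (19 atoms)
goal ⊆ F2  ⇒  h_max = 2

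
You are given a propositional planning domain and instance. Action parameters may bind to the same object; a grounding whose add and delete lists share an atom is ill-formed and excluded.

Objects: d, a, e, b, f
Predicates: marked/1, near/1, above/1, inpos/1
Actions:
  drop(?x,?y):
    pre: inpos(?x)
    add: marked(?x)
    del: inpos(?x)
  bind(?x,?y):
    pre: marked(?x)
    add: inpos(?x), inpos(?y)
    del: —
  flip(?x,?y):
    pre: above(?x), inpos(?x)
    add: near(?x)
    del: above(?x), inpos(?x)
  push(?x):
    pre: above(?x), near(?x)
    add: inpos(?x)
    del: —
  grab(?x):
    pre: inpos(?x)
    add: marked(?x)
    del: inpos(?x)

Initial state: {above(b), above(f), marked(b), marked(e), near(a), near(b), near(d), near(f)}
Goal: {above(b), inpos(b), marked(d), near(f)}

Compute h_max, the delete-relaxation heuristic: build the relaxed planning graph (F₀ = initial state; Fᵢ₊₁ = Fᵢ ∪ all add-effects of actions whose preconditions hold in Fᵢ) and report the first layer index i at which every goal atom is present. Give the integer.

2

F0 = init (8 atoms)
F1 = F0 ∪ {inpos(a), inpos(b), inpos(d), inpos(e), inpos(f)}  (13 atoms)
F2 = F1 ∪ {marked(a), marked(d), marked(f)}  (16 atoms)
goal ⊆ F2  ⇒  h_max = 2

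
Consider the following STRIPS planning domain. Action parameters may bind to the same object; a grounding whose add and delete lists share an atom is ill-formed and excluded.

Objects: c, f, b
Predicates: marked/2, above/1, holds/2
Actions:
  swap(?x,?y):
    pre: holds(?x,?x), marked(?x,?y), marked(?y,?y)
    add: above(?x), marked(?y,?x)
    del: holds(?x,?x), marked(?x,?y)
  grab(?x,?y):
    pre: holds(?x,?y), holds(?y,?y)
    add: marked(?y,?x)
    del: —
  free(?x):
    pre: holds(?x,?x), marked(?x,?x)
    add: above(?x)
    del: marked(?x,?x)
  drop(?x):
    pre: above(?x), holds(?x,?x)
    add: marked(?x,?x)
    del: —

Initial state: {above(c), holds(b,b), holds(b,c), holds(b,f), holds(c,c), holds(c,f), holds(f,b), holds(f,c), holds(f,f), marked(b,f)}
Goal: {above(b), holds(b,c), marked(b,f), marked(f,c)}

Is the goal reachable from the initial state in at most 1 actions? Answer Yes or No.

1. grab(c,f)  →  {above(c), holds(b,b), holds(b,c), holds(b,f), holds(c,c), holds(c,f), holds(f,b), holds(f,c), holds(f,f), marked(b,f), marked(f,c)}
2. grab(b,b)  →  {above(c), holds(b,b), holds(b,c), holds(b,f), holds(c,c), holds(c,f), holds(f,b), holds(f,c), holds(f,f), marked(b,b), marked(b,f), marked(f,c)}
3. free(b)  →  {above(b), above(c), holds(b,b), holds(b,c), holds(b,f), holds(c,c), holds(c,f), holds(f,b), holds(f,c), holds(f,f), marked(b,f), marked(f,c)}
optimal plan length = 3; 3 > 1

No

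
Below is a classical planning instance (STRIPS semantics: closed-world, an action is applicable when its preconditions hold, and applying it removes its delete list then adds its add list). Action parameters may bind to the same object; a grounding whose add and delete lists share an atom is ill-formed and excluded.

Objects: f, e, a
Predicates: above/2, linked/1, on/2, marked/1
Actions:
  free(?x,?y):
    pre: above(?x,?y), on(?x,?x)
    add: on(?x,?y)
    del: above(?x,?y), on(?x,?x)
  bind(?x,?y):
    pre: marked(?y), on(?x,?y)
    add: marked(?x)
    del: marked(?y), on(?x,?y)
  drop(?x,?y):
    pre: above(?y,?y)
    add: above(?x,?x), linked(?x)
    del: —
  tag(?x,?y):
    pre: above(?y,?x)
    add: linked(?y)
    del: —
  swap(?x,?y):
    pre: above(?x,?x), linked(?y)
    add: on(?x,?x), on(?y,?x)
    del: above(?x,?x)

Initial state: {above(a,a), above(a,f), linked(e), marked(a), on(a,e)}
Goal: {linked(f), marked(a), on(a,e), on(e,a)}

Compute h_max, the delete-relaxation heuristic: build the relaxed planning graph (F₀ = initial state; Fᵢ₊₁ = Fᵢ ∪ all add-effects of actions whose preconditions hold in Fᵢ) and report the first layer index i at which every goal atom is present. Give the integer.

1

F0 = init (5 atoms)
F1 = F0 ∪ {above(e,e), above(f,f), linked(a), linked(f), on(a,a), on(e,a)}  (11 atoms)
goal ⊆ F1  ⇒  h_max = 1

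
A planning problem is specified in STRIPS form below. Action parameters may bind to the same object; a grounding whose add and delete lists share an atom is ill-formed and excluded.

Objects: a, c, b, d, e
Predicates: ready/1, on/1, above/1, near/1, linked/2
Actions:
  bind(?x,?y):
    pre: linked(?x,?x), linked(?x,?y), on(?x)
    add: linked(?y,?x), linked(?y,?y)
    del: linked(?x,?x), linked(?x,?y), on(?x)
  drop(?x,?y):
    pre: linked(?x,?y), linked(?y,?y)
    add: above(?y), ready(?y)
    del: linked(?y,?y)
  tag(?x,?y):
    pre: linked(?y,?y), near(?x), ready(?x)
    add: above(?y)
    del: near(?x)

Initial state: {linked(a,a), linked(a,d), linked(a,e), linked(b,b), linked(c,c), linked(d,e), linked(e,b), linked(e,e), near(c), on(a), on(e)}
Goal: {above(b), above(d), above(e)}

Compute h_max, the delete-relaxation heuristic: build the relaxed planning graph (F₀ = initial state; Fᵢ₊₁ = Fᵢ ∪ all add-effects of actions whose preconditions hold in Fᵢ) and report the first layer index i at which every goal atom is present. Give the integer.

F0 = init (11 atoms)
F1 = F0 ∪ {above(a), above(b), above(c), above(e), linked(b,e), linked(d,a), linked(d,d), linked(e,a), ready(a), ready(b), ready(c), ready(e)}  (23 atoms)
F2 = F1 ∪ {above(d), ready(d)}  (25 atoms)
goal ⊆ F2  ⇒  h_max = 2

2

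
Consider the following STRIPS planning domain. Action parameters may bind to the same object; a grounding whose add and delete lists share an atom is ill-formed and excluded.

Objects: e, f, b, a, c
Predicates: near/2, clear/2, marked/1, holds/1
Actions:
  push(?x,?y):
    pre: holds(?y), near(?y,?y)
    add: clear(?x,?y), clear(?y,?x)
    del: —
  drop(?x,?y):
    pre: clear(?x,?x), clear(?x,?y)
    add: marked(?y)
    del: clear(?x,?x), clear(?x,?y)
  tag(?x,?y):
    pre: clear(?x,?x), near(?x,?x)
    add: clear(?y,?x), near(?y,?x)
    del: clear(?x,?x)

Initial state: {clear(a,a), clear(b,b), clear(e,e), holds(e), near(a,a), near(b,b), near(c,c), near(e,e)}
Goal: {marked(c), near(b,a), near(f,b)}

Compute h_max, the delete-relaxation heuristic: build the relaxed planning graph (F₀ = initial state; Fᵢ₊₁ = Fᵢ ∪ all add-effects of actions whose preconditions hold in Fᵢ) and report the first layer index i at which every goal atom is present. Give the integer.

F0 = init (8 atoms)
F1 = F0 ∪ {clear(a,b), clear(a,e), clear(b,a), clear(b,e), clear(c,a), clear(c,b), clear(c,e), clear(e,a), clear(e,b), clear(e,c), clear(e,f), clear(f,a), clear(f,b), clear(f,e), marked(a), marked(b), marked(e), near(a,b), near(a,e), near(b,a), near(b,e), near(c,a), near(c,b), near(c,e), near(e,a), near(e,b), near(f,a), near(f,b), near(f,e)}  (37 atoms)
F2 = F1 ∪ {marked(c), marked(f)}  (39 atoms)
goal ⊆ F2  ⇒  h_max = 2

2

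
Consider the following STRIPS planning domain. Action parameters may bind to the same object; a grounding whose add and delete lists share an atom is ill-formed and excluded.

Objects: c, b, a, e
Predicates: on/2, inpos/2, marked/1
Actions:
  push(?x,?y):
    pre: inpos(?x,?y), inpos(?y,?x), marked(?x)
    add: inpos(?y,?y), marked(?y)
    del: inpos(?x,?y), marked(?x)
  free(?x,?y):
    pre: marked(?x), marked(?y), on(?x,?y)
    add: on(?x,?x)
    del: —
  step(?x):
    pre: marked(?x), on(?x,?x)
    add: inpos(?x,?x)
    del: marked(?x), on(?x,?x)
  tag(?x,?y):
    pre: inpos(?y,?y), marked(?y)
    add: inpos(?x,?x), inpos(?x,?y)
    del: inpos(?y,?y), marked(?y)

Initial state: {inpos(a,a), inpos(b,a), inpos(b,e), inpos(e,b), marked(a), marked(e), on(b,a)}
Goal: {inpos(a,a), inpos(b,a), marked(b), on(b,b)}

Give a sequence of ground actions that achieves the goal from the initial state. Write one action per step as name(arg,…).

push(e,b); free(b,a)

1. push(e,b)  →  {inpos(a,a), inpos(b,a), inpos(b,b), inpos(b,e), marked(a), marked(b), on(b,a)}
2. free(b,a)  →  {inpos(a,a), inpos(b,a), inpos(b,b), inpos(b,e), marked(a), marked(b), on(b,a), on(b,b)}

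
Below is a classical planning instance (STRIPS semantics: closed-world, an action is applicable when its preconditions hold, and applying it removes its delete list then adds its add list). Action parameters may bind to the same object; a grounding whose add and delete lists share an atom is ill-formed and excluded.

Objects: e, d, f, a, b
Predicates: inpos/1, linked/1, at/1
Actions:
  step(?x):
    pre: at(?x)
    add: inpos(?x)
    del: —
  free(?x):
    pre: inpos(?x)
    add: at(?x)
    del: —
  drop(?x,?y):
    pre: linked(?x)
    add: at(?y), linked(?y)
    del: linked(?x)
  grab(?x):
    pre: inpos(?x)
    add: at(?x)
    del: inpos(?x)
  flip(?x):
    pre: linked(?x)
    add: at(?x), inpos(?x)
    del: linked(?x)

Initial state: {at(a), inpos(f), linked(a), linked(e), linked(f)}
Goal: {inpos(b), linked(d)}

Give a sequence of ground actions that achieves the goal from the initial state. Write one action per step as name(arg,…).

1. drop(e,d)  →  {at(a), at(d), inpos(f), linked(a), linked(d), linked(f)}
2. drop(f,b)  →  {at(a), at(b), at(d), inpos(f), linked(a), linked(b), linked(d)}
3. step(b)  →  {at(a), at(b), at(d), inpos(b), inpos(f), linked(a), linked(b), linked(d)}

drop(e,d); drop(f,b); step(b)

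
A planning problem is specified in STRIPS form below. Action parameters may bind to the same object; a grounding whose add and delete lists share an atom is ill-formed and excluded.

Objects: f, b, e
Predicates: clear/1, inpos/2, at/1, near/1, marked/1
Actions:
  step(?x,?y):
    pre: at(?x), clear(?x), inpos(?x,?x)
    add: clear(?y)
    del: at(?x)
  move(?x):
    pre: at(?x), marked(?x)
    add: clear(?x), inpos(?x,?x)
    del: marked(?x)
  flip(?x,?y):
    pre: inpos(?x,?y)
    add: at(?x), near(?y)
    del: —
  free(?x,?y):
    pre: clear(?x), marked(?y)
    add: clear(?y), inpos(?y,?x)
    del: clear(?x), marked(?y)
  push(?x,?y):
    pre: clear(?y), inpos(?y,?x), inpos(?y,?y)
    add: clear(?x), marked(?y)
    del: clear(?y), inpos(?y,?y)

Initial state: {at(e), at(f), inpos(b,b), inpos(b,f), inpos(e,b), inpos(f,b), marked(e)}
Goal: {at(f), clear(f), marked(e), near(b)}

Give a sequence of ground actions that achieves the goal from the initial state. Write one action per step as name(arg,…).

move(e); step(e,f); flip(f,b); push(b,e)

1. move(e)  →  {at(e), at(f), clear(e), inpos(b,b), inpos(b,f), inpos(e,b), inpos(e,e), inpos(f,b)}
2. step(e,f)  →  {at(f), clear(e), clear(f), inpos(b,b), inpos(b,f), inpos(e,b), inpos(e,e), inpos(f,b)}
3. flip(f,b)  →  {at(f), clear(e), clear(f), inpos(b,b), inpos(b,f), inpos(e,b), inpos(e,e), inpos(f,b), near(b)}
4. push(b,e)  →  {at(f), clear(b), clear(f), inpos(b,b), inpos(b,f), inpos(e,b), inpos(f,b), marked(e), near(b)}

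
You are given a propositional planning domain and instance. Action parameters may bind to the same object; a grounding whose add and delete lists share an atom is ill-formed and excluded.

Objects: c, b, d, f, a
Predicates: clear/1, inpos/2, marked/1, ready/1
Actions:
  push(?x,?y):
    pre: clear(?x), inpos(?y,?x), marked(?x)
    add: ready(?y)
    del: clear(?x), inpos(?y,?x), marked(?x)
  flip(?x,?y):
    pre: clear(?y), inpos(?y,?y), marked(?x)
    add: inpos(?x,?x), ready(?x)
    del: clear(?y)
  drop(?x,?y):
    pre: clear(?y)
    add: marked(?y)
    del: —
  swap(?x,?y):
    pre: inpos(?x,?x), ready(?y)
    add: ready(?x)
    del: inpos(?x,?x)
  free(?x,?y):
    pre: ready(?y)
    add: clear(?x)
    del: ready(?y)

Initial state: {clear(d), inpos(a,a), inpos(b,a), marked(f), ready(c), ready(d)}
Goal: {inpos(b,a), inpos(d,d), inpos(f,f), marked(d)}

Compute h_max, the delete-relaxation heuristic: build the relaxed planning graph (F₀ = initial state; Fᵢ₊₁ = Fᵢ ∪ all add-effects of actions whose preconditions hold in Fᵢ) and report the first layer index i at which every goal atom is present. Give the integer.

2

F0 = init (6 atoms)
F1 = F0 ∪ {clear(a), clear(b), clear(c), clear(f), marked(d), ready(a)}  (12 atoms)
F2 = F1 ∪ {inpos(d,d), inpos(f,f), marked(a), marked(b), marked(c), ready(f)}  (18 atoms)
goal ⊆ F2  ⇒  h_max = 2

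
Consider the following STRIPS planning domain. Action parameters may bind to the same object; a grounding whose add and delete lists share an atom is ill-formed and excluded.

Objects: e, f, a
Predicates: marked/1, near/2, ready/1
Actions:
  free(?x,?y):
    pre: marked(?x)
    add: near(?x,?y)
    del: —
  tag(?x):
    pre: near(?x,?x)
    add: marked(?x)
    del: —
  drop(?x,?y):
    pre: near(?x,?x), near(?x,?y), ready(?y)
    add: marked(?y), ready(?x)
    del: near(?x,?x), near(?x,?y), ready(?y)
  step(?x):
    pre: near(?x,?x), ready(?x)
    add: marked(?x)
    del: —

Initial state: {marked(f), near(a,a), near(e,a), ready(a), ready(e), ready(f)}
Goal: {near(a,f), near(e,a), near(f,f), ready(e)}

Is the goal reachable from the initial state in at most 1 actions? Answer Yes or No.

No

1. free(f,f)  →  {marked(f), near(a,a), near(e,a), near(f,f), ready(a), ready(e), ready(f)}
2. tag(a)  →  {marked(a), marked(f), near(a,a), near(e,a), near(f,f), ready(a), ready(e), ready(f)}
3. free(a,f)  →  {marked(a), marked(f), near(a,a), near(a,f), near(e,a), near(f,f), ready(a), ready(e), ready(f)}
optimal plan length = 3; 3 > 1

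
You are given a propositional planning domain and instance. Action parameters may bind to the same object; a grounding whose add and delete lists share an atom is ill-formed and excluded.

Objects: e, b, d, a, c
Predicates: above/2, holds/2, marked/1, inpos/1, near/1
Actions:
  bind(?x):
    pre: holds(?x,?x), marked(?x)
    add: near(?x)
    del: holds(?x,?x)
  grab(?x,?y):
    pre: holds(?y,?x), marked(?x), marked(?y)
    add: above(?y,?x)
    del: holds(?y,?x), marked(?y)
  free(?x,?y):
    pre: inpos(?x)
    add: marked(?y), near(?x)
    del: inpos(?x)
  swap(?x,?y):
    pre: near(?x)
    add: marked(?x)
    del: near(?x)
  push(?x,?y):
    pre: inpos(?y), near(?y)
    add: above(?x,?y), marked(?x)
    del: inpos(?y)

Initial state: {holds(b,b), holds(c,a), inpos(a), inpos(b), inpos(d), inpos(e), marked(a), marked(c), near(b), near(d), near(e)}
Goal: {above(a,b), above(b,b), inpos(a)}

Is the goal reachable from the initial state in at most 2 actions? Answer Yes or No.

1. free(e,b)  →  {holds(b,b), holds(c,a), inpos(a), inpos(b), inpos(d), marked(a), marked(b), marked(c), near(b), near(d), near(e)}
2. grab(b,b)  →  {above(b,b), holds(c,a), inpos(a), inpos(b), inpos(d), marked(a), marked(c), near(b), near(d), near(e)}
3. push(a,b)  →  {above(a,b), above(b,b), holds(c,a), inpos(a), inpos(d), marked(a), marked(c), near(b), near(d), near(e)}
optimal plan length = 3; 3 > 2

No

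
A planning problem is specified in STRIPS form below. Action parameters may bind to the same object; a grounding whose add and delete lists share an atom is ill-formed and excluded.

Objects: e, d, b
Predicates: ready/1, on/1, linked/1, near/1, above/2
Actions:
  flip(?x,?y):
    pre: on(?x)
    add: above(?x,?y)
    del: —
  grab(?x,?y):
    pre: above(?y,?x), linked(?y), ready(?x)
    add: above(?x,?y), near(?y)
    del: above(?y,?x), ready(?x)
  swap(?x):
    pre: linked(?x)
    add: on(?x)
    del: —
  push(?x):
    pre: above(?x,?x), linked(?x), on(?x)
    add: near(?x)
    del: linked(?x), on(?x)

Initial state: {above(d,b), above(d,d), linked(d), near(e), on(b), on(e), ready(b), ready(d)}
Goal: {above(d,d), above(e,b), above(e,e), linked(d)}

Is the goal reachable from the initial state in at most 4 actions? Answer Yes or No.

1. flip(e,e)  →  {above(d,b), above(d,d), above(e,e), linked(d), near(e), on(b), on(e), ready(b), ready(d)}
2. flip(e,b)  →  {above(d,b), above(d,d), above(e,b), above(e,e), linked(d), near(e), on(b), on(e), ready(b), ready(d)}
optimal plan length = 2; 2 ≤ 4

Yes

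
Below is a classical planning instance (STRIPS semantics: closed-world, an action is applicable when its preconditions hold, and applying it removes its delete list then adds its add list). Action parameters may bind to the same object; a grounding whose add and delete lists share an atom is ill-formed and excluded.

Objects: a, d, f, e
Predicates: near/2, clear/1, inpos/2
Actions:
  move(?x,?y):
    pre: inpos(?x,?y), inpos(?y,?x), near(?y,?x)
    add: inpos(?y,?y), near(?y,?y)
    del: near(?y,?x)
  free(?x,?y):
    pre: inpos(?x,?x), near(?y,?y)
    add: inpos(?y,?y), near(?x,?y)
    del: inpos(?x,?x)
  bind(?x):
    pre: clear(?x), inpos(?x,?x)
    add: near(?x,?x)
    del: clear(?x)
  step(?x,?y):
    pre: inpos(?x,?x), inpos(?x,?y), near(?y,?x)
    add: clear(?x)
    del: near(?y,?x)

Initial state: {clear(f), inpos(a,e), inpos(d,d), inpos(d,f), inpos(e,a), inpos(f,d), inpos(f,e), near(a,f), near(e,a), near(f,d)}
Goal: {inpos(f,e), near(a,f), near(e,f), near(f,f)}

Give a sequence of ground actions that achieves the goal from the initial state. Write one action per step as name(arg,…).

move(a,e); move(d,f); free(e,f)

1. move(a,e)  →  {clear(f), inpos(a,e), inpos(d,d), inpos(d,f), inpos(e,a), inpos(e,e), inpos(f,d), inpos(f,e), near(a,f), near(e,e), near(f,d)}
2. move(d,f)  →  {clear(f), inpos(a,e), inpos(d,d), inpos(d,f), inpos(e,a), inpos(e,e), inpos(f,d), inpos(f,e), inpos(f,f), near(a,f), near(e,e), near(f,f)}
3. free(e,f)  →  {clear(f), inpos(a,e), inpos(d,d), inpos(d,f), inpos(e,a), inpos(f,d), inpos(f,e), inpos(f,f), near(a,f), near(e,e), near(e,f), near(f,f)}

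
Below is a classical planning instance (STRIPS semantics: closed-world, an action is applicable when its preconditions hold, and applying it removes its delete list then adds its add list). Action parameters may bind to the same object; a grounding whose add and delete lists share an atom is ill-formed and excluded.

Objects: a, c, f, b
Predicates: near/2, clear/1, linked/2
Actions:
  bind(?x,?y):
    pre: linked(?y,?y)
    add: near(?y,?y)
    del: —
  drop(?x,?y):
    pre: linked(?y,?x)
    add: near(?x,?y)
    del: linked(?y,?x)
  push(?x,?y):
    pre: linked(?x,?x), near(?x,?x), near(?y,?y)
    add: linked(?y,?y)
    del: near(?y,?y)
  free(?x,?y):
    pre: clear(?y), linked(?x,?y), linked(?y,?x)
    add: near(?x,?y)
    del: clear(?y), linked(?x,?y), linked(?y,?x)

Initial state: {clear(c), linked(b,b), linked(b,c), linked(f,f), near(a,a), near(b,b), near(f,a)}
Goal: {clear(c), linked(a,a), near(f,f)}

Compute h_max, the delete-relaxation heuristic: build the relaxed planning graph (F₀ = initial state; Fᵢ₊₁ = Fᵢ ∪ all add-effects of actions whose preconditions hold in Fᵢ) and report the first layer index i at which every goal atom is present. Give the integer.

1

F0 = init (7 atoms)
F1 = F0 ∪ {linked(a,a), near(c,b), near(f,f)}  (10 atoms)
goal ⊆ F1  ⇒  h_max = 1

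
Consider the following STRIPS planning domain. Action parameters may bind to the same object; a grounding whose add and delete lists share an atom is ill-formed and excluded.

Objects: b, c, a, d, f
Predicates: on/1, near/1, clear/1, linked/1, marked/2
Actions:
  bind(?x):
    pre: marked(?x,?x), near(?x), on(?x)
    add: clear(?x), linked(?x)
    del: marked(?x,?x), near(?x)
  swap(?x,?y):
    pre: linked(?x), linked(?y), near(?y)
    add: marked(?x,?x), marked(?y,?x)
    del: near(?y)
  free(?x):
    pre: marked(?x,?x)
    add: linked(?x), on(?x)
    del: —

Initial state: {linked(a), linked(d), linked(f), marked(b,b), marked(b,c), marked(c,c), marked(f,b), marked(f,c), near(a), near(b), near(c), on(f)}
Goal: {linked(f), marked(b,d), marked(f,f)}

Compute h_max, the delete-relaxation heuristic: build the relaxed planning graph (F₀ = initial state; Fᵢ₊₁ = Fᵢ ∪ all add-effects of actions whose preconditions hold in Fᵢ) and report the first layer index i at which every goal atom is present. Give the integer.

2

F0 = init (12 atoms)
F1 = F0 ∪ {linked(b), linked(c), marked(a,a), marked(a,d), marked(a,f), marked(d,d), marked(f,f), on(b), on(c)}  (21 atoms)
F2 = F1 ∪ {clear(b), clear(c), marked(a,b), marked(a,c), marked(b,a), marked(b,d), marked(b,f), marked(c,a), marked(c,b), marked(c,d), marked(c,f), on(a), on(d)}  (34 atoms)
goal ⊆ F2  ⇒  h_max = 2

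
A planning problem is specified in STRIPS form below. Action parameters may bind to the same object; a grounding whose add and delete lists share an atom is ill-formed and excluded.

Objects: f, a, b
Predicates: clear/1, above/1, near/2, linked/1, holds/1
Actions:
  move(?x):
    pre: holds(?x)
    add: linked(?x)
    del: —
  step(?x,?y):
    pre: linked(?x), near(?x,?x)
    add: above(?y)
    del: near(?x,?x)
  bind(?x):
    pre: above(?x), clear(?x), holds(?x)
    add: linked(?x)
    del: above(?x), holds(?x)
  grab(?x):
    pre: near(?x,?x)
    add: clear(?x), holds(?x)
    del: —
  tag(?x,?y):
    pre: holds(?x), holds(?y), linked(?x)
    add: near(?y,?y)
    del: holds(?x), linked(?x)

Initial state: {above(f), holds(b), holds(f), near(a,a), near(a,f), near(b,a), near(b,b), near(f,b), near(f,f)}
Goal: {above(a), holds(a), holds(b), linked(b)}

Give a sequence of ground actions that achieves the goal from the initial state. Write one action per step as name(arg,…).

move(b); step(b,a); grab(a)

1. move(b)  →  {above(f), holds(b), holds(f), linked(b), near(a,a), near(a,f), near(b,a), near(b,b), near(f,b), near(f,f)}
2. step(b,a)  →  {above(a), above(f), holds(b), holds(f), linked(b), near(a,a), near(a,f), near(b,a), near(f,b), near(f,f)}
3. grab(a)  →  {above(a), above(f), clear(a), holds(a), holds(b), holds(f), linked(b), near(a,a), near(a,f), near(b,a), near(f,b), near(f,f)}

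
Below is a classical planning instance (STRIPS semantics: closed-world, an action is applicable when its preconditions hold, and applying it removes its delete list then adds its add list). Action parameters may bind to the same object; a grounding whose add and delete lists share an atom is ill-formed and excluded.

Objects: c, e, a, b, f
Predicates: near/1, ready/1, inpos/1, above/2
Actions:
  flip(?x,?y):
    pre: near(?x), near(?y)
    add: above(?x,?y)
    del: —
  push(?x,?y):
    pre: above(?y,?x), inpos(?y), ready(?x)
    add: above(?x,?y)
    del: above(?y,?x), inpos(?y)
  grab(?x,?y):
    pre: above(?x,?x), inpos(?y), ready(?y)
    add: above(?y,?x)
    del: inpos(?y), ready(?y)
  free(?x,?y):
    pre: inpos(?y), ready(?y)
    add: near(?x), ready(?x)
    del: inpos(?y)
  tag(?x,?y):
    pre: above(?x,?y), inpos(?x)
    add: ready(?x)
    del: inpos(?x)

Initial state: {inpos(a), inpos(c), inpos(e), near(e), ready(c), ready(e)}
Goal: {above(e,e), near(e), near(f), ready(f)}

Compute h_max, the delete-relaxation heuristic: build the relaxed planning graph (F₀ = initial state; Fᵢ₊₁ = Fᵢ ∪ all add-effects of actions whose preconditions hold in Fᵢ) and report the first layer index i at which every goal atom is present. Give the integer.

F0 = init (6 atoms)
F1 = F0 ∪ {above(e,e), near(a), near(b), near(c), near(f), ready(a), ready(b), ready(f)}  (14 atoms)
goal ⊆ F1  ⇒  h_max = 1

1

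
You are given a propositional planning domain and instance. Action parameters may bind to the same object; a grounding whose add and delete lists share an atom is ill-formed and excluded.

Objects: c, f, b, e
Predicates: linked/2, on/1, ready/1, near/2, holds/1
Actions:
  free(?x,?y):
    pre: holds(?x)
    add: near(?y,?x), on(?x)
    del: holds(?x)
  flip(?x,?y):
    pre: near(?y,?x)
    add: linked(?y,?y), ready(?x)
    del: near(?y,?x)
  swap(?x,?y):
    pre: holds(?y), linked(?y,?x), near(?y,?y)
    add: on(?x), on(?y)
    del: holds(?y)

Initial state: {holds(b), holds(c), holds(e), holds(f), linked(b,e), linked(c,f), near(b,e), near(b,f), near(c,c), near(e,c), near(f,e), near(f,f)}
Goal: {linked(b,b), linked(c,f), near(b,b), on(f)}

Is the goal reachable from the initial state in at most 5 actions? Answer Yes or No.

Yes

1. free(f,c)  →  {holds(b), holds(c), holds(e), linked(b,e), linked(c,f), near(b,e), near(b,f), near(c,c), near(c,f), near(e,c), near(f,e), near(f,f), on(f)}
2. free(b,b)  →  {holds(c), holds(e), linked(b,e), linked(c,f), near(b,b), near(b,e), near(b,f), near(c,c), near(c,f), near(e,c), near(f,e), near(f,f), on(b), on(f)}
3. flip(f,b)  →  {holds(c), holds(e), linked(b,b), linked(b,e), linked(c,f), near(b,b), near(b,e), near(c,c), near(c,f), near(e,c), near(f,e), near(f,f), on(b), on(f), ready(f)}
optimal plan length = 3; 3 ≤ 5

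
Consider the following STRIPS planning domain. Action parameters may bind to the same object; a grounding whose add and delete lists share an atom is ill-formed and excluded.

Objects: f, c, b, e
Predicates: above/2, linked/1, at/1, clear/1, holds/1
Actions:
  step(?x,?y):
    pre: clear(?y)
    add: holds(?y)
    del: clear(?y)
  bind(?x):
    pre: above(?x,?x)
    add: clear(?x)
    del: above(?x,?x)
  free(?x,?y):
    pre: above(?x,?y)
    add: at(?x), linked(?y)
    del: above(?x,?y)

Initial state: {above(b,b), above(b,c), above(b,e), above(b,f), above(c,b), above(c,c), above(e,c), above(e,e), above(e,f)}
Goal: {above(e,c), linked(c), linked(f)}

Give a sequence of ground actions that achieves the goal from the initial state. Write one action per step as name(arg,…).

free(c,c); free(b,f)

1. free(c,c)  →  {above(b,b), above(b,c), above(b,e), above(b,f), above(c,b), above(e,c), above(e,e), above(e,f), at(c), linked(c)}
2. free(b,f)  →  {above(b,b), above(b,c), above(b,e), above(c,b), above(e,c), above(e,e), above(e,f), at(b), at(c), linked(c), linked(f)}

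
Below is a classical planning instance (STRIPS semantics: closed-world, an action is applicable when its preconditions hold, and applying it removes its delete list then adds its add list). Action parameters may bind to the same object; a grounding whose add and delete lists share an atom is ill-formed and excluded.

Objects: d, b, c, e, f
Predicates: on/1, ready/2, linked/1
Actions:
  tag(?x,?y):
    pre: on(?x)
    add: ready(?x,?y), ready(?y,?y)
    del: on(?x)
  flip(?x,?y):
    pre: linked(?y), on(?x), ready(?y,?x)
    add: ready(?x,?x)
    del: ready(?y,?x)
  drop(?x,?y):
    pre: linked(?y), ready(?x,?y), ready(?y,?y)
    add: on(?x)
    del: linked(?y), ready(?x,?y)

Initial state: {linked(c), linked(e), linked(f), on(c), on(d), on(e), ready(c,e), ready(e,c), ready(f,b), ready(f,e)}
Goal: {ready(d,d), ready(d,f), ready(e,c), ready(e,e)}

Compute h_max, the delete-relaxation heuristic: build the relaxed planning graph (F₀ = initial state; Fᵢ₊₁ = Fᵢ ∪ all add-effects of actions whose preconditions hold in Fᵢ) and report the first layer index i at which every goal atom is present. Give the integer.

F0 = init (10 atoms)
F1 = F0 ∪ {ready(b,b), ready(c,b), ready(c,c), ready(c,d), ready(c,f), ready(d,b), ready(d,c), ready(d,d), ready(d,e), ready(d,f), ready(e,b), ready(e,d), ready(e,e), ready(e,f), ready(f,f)}  (25 atoms)
goal ⊆ F1  ⇒  h_max = 1

1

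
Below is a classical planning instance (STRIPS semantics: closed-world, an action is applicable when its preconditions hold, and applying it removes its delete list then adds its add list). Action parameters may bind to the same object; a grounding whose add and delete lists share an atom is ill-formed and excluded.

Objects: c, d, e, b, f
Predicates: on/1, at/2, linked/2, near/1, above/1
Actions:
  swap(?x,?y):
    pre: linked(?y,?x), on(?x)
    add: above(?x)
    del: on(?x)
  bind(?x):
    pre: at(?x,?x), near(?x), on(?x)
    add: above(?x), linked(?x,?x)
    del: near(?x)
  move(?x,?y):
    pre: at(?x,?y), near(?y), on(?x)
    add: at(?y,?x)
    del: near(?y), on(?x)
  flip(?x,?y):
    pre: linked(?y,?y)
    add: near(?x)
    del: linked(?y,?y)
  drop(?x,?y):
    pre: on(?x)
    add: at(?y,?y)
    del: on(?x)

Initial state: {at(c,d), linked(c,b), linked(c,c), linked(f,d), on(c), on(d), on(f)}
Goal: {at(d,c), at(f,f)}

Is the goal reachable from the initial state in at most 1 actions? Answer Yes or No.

1. flip(d,c)  →  {at(c,d), linked(c,b), linked(f,d), near(d), on(c), on(d), on(f)}
2. move(c,d)  →  {at(c,d), at(d,c), linked(c,b), linked(f,d), on(d), on(f)}
3. drop(d,f)  →  {at(c,d), at(d,c), at(f,f), linked(c,b), linked(f,d), on(f)}
optimal plan length = 3; 3 > 1

No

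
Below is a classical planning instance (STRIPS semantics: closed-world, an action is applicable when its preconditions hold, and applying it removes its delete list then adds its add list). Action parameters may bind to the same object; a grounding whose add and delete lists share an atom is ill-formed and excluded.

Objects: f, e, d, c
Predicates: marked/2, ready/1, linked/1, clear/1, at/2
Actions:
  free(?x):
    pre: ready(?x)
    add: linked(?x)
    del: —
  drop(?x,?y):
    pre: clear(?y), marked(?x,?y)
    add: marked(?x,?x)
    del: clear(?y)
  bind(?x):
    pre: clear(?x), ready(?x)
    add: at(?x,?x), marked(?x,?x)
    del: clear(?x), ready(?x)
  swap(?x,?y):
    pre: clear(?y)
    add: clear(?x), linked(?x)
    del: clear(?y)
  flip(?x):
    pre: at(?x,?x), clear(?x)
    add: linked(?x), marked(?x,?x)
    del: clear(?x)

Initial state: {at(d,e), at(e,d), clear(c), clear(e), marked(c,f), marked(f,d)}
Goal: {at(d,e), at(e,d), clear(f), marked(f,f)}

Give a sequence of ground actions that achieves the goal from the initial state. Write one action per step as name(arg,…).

swap(f,e); swap(d,c); drop(f,d)

1. swap(f,e)  →  {at(d,e), at(e,d), clear(c), clear(f), linked(f), marked(c,f), marked(f,d)}
2. swap(d,c)  →  {at(d,e), at(e,d), clear(d), clear(f), linked(d), linked(f), marked(c,f), marked(f,d)}
3. drop(f,d)  →  {at(d,e), at(e,d), clear(f), linked(d), linked(f), marked(c,f), marked(f,d), marked(f,f)}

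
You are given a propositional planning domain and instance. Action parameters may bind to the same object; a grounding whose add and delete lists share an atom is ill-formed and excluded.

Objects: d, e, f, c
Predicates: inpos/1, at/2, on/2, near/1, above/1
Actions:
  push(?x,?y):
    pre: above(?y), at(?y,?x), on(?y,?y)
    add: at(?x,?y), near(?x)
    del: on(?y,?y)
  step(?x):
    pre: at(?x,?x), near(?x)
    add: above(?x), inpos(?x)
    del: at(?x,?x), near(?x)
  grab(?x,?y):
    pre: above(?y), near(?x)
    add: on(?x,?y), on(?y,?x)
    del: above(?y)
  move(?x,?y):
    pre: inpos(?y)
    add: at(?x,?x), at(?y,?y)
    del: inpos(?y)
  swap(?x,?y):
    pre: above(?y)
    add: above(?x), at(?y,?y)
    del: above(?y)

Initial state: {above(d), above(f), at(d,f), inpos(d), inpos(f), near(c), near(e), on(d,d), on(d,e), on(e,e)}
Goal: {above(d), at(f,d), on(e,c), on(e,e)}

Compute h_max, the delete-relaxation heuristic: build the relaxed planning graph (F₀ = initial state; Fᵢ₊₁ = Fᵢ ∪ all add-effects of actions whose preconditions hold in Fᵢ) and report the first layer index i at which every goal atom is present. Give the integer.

2

F0 = init (10 atoms)
F1 = F0 ∪ {above(c), above(e), at(c,c), at(d,d), at(e,e), at(f,d), at(f,f), near(f), on(c,d), on(c,f), on(d,c), on(e,d), on(e,f), on(f,c), on(f,e)}  (25 atoms)
F2 = F1 ∪ {inpos(c), inpos(e), near(d), on(c,c), on(c,e), on(d,f), on(e,c), on(f,d), on(f,f)}  (34 atoms)
goal ⊆ F2  ⇒  h_max = 2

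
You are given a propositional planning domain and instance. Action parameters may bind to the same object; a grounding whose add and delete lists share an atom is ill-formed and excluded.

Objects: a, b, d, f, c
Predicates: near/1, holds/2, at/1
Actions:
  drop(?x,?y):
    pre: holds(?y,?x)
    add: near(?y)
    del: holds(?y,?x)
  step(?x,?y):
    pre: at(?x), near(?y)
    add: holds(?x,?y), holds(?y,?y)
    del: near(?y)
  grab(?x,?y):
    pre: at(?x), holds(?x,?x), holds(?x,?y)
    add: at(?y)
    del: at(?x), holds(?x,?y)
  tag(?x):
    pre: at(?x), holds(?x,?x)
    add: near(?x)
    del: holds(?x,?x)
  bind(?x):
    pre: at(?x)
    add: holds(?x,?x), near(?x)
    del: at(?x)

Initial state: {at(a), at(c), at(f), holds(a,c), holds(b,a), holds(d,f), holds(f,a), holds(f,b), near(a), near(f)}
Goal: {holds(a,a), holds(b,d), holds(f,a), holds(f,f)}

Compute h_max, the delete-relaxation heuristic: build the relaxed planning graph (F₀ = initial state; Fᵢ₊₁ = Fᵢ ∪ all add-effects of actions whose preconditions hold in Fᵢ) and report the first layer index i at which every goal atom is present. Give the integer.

F0 = init (10 atoms)
F1 = F0 ∪ {holds(a,a), holds(a,f), holds(c,a), holds(c,c), holds(c,f), holds(f,f), near(b), near(c), near(d)}  (19 atoms)
F2 = F1 ∪ {at(b), holds(a,b), holds(a,d), holds(b,b), holds(c,b), holds(c,d), holds(d,d), holds(f,c), holds(f,d)}  (28 atoms)
F3 = F2 ∪ {at(d), holds(b,c), holds(b,d), holds(b,f)}  (32 atoms)
goal ⊆ F3  ⇒  h_max = 3

3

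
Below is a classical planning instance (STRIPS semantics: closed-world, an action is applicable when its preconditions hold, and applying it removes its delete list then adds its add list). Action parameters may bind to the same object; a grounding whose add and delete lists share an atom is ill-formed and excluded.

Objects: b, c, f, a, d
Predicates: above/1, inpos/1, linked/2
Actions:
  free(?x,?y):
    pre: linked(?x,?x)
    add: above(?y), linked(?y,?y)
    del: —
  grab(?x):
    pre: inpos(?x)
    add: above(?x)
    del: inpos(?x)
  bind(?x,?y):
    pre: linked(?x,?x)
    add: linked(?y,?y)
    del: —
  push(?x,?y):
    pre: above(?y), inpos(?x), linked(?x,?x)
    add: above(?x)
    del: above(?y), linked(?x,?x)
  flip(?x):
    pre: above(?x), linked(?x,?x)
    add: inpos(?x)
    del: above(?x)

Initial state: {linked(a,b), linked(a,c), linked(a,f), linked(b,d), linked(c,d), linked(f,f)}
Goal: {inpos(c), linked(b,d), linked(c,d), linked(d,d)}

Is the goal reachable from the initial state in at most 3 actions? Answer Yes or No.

1. free(f,c)  →  {above(c), linked(a,b), linked(a,c), linked(a,f), linked(b,d), linked(c,c), linked(c,d), linked(f,f)}
2. free(c,d)  →  {above(c), above(d), linked(a,b), linked(a,c), linked(a,f), linked(b,d), linked(c,c), linked(c,d), linked(d,d), linked(f,f)}
3. flip(c)  →  {above(d), inpos(c), linked(a,b), linked(a,c), linked(a,f), linked(b,d), linked(c,c), linked(c,d), linked(d,d), linked(f,f)}
optimal plan length = 3; 3 ≤ 3

Yes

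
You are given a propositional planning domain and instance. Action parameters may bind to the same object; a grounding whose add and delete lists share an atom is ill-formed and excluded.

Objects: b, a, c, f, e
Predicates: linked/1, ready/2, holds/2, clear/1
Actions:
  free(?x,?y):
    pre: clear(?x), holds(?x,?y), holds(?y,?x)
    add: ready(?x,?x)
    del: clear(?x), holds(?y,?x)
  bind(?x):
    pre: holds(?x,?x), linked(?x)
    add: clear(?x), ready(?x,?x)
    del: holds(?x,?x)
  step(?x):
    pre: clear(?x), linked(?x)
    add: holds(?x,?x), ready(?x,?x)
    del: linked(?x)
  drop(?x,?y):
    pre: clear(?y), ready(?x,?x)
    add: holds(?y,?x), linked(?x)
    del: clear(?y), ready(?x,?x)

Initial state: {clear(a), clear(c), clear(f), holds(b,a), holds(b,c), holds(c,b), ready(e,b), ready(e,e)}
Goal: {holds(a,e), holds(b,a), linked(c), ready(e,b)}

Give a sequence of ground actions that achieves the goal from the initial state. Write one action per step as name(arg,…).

1. free(c,b)  →  {clear(a), clear(f), holds(b,a), holds(c,b), ready(c,c), ready(e,b), ready(e,e)}
2. drop(c,f)  →  {clear(a), holds(b,a), holds(c,b), holds(f,c), linked(c), ready(e,b), ready(e,e)}
3. drop(e,a)  →  {holds(a,e), holds(b,a), holds(c,b), holds(f,c), linked(c), linked(e), ready(e,b)}

free(c,b); drop(c,f); drop(e,a)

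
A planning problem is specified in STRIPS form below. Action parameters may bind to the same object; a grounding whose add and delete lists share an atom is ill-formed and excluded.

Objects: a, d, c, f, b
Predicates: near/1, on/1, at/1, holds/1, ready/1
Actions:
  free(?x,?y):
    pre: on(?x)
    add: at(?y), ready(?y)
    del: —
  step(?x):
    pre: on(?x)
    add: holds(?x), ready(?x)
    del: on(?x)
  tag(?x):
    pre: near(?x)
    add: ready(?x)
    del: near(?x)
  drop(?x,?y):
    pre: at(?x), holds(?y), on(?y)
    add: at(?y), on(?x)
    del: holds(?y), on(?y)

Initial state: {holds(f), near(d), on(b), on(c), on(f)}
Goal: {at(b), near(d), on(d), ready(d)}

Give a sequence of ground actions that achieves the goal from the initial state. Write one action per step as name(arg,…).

free(c,d); free(c,b); drop(d,f)

1. free(c,d)  →  {at(d), holds(f), near(d), on(b), on(c), on(f), ready(d)}
2. free(c,b)  →  {at(b), at(d), holds(f), near(d), on(b), on(c), on(f), ready(b), ready(d)}
3. drop(d,f)  →  {at(b), at(d), at(f), near(d), on(b), on(c), on(d), ready(b), ready(d)}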